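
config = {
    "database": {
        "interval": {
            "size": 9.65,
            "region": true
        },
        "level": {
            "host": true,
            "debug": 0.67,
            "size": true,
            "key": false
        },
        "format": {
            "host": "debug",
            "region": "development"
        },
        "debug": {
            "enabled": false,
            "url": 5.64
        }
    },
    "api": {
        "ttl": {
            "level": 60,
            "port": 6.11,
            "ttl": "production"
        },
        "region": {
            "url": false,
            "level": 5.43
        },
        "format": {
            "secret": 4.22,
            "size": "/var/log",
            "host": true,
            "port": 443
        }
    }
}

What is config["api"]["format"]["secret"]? 4.22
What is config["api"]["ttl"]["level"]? 60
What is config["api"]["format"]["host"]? True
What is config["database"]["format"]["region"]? "development"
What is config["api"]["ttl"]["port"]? 6.11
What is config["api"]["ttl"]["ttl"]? "production"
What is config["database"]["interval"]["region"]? True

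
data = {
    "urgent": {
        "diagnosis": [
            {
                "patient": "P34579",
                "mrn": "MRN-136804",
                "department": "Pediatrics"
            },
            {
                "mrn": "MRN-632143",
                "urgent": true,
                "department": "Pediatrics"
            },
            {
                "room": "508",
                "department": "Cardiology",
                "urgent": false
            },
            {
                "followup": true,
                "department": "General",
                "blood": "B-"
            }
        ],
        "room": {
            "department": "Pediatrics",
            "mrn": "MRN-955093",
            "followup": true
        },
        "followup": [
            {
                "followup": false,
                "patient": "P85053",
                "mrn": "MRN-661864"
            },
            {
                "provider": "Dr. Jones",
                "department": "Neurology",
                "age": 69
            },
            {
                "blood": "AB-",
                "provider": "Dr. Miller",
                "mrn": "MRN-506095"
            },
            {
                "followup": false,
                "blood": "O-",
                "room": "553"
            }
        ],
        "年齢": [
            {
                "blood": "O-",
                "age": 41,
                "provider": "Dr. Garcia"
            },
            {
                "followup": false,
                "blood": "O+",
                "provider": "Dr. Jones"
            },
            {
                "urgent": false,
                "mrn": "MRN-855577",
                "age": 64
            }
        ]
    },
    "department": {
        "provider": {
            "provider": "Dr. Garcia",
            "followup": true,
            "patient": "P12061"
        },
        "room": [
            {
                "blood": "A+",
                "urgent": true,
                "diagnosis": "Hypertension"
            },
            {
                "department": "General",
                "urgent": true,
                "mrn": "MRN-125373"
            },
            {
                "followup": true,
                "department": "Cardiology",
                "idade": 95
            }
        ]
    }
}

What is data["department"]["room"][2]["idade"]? 95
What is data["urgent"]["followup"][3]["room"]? "553"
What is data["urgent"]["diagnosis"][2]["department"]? "Cardiology"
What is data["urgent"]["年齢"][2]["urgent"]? False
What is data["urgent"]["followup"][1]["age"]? 69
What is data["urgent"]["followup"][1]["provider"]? "Dr. Jones"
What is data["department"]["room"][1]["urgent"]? True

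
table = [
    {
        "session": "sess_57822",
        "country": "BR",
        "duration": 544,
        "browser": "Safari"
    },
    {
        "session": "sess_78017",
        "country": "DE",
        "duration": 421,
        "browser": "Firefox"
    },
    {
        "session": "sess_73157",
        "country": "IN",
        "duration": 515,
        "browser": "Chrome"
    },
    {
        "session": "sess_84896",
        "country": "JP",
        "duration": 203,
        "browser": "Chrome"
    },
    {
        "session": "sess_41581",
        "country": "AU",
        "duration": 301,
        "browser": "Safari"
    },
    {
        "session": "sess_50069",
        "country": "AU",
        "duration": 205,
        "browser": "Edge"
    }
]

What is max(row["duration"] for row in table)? 544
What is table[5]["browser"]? "Edge"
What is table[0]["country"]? "BR"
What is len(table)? 6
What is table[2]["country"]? "IN"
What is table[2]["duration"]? 515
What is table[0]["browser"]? "Safari"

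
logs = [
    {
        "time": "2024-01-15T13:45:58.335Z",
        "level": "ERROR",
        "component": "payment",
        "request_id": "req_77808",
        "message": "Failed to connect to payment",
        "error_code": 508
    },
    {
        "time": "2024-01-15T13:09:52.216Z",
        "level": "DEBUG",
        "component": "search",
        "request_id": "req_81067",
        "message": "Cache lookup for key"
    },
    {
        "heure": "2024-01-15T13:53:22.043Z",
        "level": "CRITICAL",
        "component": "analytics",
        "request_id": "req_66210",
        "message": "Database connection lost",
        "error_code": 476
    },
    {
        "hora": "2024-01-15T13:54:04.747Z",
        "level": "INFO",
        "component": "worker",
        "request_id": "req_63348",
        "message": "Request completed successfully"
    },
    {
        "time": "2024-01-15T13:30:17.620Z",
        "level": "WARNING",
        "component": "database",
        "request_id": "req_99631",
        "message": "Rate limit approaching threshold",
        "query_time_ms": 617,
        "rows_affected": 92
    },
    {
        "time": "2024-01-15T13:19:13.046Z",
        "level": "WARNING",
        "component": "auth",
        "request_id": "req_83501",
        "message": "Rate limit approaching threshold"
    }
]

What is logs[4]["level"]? "WARNING"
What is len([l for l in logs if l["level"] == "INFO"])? 1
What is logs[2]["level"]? "CRITICAL"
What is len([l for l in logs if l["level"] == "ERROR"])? 1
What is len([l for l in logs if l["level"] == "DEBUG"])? 1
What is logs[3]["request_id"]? "req_63348"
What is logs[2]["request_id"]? "req_66210"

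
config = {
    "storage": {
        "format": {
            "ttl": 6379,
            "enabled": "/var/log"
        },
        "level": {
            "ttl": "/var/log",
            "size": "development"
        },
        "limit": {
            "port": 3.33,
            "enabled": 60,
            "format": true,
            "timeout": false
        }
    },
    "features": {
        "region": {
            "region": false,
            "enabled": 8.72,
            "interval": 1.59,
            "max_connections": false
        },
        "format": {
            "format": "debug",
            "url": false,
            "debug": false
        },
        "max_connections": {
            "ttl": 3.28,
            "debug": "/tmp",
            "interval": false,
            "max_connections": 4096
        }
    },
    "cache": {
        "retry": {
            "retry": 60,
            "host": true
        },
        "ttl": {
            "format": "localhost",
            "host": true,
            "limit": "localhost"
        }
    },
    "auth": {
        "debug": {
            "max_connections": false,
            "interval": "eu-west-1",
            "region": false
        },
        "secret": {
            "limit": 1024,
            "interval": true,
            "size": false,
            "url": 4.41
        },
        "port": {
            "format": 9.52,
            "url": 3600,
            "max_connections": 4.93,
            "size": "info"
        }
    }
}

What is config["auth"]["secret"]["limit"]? 1024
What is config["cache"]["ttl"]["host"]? True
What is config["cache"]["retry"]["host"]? True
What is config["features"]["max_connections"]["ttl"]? 3.28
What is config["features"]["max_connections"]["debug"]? "/tmp"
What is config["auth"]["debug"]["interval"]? "eu-west-1"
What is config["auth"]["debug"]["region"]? False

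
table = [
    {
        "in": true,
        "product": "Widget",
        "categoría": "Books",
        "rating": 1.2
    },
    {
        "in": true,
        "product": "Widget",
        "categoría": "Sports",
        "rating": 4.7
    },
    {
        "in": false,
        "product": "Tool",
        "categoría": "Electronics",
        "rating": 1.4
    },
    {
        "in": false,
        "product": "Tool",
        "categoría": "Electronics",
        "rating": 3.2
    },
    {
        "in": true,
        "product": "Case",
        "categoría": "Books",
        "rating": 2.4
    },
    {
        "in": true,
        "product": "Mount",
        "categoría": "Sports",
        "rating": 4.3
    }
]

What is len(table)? 6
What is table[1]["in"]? True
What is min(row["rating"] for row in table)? 1.2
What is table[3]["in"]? False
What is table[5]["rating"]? 4.3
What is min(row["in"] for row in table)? False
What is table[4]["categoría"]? "Books"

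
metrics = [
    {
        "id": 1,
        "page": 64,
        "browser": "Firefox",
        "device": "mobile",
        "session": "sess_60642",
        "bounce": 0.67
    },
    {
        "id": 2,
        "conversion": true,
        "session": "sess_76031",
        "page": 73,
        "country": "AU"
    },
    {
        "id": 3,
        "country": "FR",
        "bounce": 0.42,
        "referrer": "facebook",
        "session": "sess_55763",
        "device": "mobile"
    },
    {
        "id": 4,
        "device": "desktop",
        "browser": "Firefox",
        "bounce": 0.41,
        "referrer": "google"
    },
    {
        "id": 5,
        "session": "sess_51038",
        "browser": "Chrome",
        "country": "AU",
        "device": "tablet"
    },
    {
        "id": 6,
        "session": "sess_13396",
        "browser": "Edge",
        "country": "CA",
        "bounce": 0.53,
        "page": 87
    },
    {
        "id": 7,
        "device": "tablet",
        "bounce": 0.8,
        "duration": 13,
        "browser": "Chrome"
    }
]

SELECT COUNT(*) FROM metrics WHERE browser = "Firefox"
2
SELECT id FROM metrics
[1, 2, 3, 4, 5, 6, 7]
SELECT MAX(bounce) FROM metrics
0.8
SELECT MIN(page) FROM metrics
64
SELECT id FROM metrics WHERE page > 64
[2, 6]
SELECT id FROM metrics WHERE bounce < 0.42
[4]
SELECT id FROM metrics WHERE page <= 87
[1, 2, 6]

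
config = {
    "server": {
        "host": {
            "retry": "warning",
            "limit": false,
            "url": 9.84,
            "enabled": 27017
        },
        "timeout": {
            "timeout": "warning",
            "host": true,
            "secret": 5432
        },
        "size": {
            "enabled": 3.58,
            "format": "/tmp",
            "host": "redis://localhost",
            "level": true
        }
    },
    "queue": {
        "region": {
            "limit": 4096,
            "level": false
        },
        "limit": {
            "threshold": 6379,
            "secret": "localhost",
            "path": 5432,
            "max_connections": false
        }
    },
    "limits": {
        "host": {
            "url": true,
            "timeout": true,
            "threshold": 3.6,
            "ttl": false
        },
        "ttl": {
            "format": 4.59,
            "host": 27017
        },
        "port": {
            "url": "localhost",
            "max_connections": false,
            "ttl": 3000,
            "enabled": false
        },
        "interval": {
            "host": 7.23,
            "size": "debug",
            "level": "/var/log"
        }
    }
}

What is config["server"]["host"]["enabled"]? 27017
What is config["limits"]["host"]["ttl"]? False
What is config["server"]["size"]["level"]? True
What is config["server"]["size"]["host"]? "redis://localhost"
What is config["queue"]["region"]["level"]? False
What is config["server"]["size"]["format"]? "/tmp"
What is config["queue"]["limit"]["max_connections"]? False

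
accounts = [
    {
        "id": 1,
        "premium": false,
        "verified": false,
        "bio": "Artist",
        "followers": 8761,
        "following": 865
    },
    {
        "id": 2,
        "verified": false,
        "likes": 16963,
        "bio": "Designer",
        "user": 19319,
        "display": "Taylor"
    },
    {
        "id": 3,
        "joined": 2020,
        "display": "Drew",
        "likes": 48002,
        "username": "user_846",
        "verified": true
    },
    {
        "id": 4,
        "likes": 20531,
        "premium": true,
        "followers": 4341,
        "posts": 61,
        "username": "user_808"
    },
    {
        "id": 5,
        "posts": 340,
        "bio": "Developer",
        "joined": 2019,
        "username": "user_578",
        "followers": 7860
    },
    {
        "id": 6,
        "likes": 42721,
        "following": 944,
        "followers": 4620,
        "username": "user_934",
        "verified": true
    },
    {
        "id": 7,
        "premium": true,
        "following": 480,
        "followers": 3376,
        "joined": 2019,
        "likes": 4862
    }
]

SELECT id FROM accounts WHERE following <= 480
[7]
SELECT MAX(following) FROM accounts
944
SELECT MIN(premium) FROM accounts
False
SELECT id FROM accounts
[1, 2, 3, 4, 5, 6, 7]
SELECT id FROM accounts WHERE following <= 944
[1, 6, 7]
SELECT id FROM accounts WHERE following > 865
[6]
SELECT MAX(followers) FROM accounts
8761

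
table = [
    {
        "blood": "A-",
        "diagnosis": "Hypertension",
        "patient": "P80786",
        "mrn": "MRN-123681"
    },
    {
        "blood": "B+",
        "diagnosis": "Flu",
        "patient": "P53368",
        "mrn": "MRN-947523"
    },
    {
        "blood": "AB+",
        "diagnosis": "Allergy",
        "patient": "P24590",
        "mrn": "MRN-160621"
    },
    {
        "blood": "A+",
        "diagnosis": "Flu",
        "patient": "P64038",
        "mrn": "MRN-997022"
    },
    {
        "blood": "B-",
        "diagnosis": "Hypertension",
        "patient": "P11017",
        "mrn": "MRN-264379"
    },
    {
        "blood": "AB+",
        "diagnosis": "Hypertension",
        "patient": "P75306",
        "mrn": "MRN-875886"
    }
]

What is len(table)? 6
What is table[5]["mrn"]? "MRN-875886"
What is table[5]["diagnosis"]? "Hypertension"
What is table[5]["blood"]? "AB+"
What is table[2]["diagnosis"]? "Allergy"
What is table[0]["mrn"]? "MRN-123681"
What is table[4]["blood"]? "B-"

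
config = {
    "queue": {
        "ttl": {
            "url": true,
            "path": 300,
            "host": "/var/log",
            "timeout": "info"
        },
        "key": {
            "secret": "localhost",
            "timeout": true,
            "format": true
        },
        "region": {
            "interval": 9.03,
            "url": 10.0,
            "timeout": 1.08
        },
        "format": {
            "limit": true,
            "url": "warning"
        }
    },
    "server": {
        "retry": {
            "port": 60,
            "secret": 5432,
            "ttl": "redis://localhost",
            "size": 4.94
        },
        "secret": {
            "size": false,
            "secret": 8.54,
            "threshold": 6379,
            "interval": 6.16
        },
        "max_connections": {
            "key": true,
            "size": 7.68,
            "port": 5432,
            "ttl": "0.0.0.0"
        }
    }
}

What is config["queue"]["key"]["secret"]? "localhost"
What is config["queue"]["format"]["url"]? "warning"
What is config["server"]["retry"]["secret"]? 5432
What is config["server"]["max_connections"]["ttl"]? "0.0.0.0"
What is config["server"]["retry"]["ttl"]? "redis://localhost"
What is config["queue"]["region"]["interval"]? 9.03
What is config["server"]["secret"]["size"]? False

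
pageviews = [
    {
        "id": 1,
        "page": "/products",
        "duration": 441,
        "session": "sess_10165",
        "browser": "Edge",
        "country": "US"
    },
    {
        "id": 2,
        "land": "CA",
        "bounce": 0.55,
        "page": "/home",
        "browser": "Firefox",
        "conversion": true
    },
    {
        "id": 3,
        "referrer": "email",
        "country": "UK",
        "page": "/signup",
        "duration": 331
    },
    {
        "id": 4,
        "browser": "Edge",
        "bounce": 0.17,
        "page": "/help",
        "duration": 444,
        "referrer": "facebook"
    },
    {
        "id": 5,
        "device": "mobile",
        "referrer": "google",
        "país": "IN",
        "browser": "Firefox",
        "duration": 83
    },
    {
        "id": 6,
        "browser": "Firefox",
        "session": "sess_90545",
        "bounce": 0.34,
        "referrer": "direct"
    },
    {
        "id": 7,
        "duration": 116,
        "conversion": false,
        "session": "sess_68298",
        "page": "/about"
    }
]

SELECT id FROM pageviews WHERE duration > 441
[4]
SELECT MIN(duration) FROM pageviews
83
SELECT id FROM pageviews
[1, 2, 3, 4, 5, 6, 7]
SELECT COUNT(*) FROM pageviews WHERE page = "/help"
1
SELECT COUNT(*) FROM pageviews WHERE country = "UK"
1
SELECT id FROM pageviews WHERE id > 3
[4, 5, 6, 7]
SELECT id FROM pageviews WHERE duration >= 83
[1, 3, 4, 5, 7]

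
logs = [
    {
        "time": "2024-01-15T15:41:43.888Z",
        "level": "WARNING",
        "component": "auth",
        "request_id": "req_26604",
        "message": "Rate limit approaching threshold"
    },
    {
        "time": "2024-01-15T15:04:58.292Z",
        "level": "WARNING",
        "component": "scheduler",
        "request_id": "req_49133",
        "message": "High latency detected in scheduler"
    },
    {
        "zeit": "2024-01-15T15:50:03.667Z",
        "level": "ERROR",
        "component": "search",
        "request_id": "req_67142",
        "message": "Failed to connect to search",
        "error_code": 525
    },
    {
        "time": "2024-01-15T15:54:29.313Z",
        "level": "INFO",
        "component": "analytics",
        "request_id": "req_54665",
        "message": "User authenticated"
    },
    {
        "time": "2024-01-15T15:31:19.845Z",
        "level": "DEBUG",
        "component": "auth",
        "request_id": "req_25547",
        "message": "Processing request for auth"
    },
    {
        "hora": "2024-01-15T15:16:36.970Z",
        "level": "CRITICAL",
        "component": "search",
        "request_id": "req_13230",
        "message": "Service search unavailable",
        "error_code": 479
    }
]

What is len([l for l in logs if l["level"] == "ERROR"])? 1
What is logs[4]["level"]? "DEBUG"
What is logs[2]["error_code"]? 525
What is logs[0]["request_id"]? "req_26604"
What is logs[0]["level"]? "WARNING"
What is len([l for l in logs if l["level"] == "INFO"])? 1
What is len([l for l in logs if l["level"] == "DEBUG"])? 1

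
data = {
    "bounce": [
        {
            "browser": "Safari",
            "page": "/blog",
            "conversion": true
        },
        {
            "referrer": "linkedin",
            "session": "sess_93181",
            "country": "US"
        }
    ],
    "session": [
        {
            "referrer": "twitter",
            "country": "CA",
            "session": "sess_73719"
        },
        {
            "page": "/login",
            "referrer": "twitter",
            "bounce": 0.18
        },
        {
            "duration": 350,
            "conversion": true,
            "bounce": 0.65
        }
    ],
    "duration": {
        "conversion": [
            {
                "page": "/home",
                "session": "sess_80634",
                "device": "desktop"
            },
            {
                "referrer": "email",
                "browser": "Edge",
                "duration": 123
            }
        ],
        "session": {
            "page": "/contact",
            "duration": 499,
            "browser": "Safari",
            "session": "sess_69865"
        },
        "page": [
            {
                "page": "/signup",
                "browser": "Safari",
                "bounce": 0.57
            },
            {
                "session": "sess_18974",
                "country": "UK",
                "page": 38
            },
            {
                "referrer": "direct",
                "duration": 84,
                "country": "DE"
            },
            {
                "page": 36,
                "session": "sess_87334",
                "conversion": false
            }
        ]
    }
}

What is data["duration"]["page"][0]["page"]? "/signup"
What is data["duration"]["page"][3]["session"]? "sess_87334"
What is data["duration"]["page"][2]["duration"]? 84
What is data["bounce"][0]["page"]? "/blog"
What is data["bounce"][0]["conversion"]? True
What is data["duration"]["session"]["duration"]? 499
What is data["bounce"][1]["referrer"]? "linkedin"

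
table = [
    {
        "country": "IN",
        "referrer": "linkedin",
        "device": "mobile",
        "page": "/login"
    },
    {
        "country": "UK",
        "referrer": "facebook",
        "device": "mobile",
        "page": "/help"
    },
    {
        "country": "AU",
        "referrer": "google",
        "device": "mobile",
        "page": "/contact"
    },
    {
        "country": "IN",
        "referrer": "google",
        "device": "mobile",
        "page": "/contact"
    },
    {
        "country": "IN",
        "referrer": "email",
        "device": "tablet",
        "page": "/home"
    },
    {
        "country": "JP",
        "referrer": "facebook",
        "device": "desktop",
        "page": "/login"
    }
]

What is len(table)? 6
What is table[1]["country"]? "UK"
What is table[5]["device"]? "desktop"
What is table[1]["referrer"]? "facebook"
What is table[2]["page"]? "/contact"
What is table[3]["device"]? "mobile"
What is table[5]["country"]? "JP"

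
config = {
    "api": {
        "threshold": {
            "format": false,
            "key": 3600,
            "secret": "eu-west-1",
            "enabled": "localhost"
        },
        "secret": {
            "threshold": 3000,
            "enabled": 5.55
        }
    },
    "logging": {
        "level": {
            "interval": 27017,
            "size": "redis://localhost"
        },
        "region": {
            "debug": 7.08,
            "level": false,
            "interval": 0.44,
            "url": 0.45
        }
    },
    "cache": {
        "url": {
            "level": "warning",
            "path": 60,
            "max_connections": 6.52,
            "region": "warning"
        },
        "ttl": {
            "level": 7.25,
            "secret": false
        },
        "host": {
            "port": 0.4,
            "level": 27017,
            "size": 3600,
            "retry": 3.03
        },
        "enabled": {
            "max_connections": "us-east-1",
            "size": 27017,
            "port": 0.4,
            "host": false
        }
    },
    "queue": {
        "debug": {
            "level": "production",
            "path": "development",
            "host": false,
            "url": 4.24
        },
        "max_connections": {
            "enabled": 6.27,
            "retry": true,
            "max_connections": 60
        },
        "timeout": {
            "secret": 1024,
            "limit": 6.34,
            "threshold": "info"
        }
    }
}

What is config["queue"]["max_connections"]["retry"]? True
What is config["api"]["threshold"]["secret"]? "eu-west-1"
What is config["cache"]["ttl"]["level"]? 7.25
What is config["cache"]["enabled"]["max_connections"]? "us-east-1"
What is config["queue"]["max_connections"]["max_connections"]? 60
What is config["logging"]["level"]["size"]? "redis://localhost"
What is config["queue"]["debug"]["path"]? "development"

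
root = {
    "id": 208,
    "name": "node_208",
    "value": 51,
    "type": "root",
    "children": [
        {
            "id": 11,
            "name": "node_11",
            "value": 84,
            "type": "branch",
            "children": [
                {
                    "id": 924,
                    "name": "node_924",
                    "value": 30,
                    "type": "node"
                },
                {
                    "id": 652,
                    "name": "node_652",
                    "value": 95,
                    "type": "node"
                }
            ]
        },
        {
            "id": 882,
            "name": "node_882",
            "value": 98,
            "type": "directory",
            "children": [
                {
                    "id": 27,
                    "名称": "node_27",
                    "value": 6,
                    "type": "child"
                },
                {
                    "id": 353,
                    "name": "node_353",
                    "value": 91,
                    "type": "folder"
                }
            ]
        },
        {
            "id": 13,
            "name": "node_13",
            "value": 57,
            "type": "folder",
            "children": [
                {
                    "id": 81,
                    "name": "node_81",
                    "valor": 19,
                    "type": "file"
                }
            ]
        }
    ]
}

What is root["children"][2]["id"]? 13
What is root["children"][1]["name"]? "node_882"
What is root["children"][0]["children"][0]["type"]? "node"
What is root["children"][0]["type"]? "branch"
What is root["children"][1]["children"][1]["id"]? 353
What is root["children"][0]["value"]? 84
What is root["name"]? "node_208"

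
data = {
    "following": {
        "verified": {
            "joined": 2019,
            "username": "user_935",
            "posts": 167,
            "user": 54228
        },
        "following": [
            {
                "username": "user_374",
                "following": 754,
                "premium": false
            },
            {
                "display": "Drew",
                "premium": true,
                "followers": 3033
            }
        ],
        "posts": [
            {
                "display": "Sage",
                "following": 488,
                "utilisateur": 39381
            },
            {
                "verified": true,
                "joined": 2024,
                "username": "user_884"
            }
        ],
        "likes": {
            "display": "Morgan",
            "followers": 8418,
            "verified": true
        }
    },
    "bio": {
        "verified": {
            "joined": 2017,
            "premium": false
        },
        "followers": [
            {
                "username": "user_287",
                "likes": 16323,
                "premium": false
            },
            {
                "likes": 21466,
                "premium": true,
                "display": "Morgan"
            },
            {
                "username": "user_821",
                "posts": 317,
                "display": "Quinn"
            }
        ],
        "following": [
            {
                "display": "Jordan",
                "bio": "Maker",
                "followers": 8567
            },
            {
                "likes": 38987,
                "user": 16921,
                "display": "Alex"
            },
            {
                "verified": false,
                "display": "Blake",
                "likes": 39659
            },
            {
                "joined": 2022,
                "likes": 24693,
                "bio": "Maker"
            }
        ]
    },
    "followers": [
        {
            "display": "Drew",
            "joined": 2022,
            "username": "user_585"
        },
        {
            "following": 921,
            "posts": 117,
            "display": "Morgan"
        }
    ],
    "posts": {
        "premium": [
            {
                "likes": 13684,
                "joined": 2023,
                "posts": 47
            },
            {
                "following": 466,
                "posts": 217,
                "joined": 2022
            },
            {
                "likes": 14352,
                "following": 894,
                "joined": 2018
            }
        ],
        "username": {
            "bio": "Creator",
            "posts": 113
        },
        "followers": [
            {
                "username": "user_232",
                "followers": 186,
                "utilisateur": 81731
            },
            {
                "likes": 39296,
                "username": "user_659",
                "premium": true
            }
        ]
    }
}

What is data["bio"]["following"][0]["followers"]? 8567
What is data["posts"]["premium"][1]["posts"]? 217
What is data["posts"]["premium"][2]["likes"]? 14352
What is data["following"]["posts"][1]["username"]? "user_884"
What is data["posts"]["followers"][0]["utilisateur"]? 81731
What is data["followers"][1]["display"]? "Morgan"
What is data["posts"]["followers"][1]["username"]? "user_659"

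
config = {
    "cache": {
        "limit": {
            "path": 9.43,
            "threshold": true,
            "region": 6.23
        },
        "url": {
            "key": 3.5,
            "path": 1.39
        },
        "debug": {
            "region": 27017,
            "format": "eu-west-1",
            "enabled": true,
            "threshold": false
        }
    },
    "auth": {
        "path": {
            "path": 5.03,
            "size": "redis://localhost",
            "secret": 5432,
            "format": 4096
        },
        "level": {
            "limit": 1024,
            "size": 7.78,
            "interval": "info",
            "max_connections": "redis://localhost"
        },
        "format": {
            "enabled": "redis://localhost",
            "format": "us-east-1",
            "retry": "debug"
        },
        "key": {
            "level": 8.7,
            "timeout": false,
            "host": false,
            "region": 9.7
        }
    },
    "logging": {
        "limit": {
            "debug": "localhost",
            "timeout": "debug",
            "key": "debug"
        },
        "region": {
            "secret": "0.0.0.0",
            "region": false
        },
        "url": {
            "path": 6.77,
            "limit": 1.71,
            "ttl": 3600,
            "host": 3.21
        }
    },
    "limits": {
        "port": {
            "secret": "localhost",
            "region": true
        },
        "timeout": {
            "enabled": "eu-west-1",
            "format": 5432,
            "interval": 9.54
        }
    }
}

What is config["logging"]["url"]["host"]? 3.21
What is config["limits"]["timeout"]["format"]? 5432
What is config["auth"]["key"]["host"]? False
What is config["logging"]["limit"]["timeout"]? "debug"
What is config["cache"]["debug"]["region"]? 27017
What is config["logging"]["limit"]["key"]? "debug"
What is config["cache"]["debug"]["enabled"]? True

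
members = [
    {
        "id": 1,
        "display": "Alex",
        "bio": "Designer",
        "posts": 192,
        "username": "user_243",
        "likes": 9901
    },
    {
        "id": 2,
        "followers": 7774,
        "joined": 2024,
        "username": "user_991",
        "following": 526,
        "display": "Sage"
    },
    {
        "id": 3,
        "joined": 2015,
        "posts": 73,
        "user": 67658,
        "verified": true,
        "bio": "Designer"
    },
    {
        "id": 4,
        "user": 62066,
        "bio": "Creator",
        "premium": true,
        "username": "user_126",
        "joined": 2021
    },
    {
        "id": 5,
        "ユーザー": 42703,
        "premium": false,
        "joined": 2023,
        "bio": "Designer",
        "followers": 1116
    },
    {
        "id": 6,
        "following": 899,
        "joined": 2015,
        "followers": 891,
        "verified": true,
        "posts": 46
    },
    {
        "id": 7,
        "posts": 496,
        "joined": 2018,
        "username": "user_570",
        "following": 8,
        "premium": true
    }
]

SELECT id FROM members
[1, 2, 3, 4, 5, 6, 7]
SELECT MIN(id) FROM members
1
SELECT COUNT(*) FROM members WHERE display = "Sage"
1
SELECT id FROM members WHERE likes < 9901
[]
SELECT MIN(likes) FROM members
9901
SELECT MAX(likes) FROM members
9901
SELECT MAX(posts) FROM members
496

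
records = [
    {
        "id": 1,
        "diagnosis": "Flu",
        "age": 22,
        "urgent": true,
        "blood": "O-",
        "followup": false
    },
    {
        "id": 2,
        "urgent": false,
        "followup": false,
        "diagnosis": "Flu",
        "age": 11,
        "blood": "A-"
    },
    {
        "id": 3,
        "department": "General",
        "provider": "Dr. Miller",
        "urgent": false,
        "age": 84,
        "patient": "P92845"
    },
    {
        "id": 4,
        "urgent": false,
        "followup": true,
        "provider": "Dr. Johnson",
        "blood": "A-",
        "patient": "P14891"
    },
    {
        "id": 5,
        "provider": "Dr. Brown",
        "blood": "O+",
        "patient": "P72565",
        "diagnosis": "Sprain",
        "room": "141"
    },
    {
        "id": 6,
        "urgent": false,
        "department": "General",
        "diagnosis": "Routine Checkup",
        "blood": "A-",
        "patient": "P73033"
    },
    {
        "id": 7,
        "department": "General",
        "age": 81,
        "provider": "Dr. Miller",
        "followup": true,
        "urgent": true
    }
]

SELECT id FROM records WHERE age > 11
[1, 3, 7]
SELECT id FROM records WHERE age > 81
[3]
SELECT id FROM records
[1, 2, 3, 4, 5, 6, 7]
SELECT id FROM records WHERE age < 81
[1, 2]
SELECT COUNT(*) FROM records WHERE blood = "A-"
3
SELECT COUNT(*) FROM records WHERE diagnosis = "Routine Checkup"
1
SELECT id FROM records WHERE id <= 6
[1, 2, 3, 4, 5, 6]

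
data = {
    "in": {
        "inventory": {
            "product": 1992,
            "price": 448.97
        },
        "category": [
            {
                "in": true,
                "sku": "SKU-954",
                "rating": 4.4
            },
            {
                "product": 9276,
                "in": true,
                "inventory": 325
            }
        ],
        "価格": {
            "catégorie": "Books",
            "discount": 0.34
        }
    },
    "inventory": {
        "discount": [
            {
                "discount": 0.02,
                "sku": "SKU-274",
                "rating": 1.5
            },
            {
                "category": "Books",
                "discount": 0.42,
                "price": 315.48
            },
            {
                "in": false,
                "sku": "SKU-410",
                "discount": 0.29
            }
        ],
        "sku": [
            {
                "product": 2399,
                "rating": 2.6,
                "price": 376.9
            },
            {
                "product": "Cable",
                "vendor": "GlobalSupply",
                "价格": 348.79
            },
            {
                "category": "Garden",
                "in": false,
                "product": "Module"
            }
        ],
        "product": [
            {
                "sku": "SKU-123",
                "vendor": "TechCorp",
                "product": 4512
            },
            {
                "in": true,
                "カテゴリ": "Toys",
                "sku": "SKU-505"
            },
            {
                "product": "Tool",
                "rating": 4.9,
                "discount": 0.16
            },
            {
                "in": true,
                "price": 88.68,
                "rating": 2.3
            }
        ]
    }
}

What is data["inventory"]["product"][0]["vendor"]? "TechCorp"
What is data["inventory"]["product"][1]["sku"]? "SKU-505"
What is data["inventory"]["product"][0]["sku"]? "SKU-123"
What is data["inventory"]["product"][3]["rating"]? 2.3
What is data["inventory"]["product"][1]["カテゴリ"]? "Toys"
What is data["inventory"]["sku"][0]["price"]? 376.9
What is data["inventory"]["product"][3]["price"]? 88.68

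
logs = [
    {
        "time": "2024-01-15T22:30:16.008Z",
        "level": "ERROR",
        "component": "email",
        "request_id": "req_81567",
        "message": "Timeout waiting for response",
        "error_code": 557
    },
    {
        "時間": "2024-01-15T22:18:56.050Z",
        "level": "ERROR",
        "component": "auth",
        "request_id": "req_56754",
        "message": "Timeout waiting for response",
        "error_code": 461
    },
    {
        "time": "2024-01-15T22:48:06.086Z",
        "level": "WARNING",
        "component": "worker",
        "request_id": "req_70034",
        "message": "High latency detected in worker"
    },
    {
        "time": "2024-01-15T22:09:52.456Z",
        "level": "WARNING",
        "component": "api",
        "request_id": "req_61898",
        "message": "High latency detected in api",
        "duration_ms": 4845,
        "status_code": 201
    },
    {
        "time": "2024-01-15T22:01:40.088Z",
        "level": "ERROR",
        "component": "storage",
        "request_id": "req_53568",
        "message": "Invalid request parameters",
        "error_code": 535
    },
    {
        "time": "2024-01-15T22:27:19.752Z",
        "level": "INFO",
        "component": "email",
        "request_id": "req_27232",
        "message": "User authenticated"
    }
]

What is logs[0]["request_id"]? "req_81567"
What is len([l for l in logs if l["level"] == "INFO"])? 1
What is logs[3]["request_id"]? "req_61898"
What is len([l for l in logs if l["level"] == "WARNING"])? 2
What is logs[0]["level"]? "ERROR"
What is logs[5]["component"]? "email"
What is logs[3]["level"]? "WARNING"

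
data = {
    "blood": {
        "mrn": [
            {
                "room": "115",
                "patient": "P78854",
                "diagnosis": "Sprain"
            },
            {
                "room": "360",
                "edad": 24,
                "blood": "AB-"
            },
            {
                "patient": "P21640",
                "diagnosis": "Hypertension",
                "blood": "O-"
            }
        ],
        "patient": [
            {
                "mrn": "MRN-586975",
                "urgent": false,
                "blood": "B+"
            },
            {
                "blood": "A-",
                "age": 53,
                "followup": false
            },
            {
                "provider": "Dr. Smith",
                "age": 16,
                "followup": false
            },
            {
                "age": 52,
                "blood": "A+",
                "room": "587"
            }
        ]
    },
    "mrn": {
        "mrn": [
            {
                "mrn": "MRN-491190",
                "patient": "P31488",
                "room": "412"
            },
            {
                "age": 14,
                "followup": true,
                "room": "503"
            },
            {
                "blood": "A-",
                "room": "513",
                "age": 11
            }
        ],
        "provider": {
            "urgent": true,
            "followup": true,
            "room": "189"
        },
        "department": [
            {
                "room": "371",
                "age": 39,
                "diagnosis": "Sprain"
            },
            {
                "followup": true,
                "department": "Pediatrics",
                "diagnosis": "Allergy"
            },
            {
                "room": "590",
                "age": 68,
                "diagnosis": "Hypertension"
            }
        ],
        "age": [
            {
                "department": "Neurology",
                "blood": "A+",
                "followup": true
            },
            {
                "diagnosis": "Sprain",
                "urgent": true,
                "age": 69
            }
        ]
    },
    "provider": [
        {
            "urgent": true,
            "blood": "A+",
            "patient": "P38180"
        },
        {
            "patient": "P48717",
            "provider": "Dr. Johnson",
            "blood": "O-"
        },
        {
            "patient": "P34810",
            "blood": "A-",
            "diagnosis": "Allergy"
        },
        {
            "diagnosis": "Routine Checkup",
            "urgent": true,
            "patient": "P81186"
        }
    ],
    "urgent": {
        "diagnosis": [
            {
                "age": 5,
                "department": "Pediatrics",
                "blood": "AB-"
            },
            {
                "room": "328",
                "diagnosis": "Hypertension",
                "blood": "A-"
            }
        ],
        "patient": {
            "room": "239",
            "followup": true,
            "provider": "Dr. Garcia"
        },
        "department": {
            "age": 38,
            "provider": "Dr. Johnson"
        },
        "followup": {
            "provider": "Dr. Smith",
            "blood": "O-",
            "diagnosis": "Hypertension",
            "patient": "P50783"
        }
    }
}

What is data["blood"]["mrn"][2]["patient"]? "P21640"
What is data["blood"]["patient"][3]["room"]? "587"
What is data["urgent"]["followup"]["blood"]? "O-"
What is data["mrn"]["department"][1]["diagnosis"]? "Allergy"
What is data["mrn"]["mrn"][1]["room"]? "503"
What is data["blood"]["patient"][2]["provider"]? "Dr. Smith"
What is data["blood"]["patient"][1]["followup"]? False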